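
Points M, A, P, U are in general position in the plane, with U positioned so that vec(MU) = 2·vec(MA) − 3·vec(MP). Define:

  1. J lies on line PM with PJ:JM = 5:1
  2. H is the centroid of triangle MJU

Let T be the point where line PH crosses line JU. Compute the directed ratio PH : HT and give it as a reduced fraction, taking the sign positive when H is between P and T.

Choose coordinates M = (0, 0), A = (1, 0), P = (0, 1), U = (2, -3).
1. J lies on line PM with PJ:JM = 5:1 ⇒ J = (0, 1/6)
2. H is the centroid of triangle MJU ⇒ H = (2/3, -17/18)
line PH meets JU at T = (5/8, -79/96)
H = P + t·(T−P) with t = 16/15, so PH:HT = 16/15:-1/15

PH:HT = -16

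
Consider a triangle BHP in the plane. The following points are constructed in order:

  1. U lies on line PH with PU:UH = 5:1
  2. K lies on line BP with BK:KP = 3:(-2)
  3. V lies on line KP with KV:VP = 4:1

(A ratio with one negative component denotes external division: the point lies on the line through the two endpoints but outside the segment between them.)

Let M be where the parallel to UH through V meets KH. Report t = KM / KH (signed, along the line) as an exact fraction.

t = 4/5

Choose coordinates B = (0, 0), H = (1, 0), P = (0, 1).
1. U lies on line PH with PU:UH = 5:1 ⇒ U = (5/6, 1/6)
2. K lies on line BP with BK:KP = 3:(-2) ⇒ K = (0, 3)
3. V lies on line KP with KV:VP = 4:1 ⇒ V = (0, 7/5)
through V parallel to UH: direction (1/6, -1/6); meets KH at M = (4/5, 3/5)
M = K + t·(H−K) with t = 4/5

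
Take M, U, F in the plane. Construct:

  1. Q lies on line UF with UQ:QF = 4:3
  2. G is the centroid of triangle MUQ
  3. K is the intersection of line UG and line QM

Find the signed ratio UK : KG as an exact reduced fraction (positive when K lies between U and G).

UK:KG = -3

Choose coordinates M = (0, 0), U = (1, 0), F = (0, 1).
1. Q lies on line UF with UQ:QF = 4:3 ⇒ Q = (3/7, 4/7)
2. G is the centroid of triangle MUQ ⇒ G = (10/21, 4/21)
3. K is the intersection of line UG and line QM ⇒ K = (3/14, 2/7)
K = U + t·(G−U) with t = 3/2, so UK:KG = t:(1−t) = 3/2:-1/2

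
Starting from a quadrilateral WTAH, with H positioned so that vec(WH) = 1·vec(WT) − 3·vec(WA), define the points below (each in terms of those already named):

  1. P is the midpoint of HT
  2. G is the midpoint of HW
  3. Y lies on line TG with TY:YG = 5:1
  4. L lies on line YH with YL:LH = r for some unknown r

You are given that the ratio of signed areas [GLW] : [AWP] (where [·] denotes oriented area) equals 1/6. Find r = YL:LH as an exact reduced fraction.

r = 1/2

Assign W = (0, 0), T = (1, 0), A = (0, 1), H = (1, -3) — the answer is frame-independent, so this choice is without loss of generality.
1. P is the midpoint of HT ⇒ P = (1, -3/2)
2. G is the midpoint of HW ⇒ G = (1/2, -3/2)
3. Y lies on line TG with TY:YG = 5:1 ⇒ Y = (7/12, -5/4)
4. With YL:LH = r, write λ = r/(r+1) so L = Y + λ·(H−Y); L is affine-linear in λ
Every point depending on L is an affine combination of L and λ-independent points, so each such coordinate is linear in λ; the λ² term in each signed area is a multiple of (H−Y)×(H−Y) = 0, so 2·[GLW] and 2·[AWP] are each linear in λ. Evaluating at λ=0 and λ=1:
  2·[GLW] = -1/4·λ + 1/4,   2·[AWP] = 1
So [GLW]:[AWP] = (-1/4·λ + 1/4) / (1). Setting this equal to 1/6:
  -1/4·λ + 1/4 = 1/6·(1)  ⇒  λ = 1/3
Then r = λ/(1−λ) = (1/3)/(2/3) = 1/2. Check: with r = 1/2, L = (13/18, -11/6) and [GLW]:[AWP] = 1/6 as required.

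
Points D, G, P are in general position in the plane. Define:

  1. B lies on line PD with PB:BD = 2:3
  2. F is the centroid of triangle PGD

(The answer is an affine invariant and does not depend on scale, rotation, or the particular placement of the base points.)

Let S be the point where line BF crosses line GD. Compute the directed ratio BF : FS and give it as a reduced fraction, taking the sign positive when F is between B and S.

Set D = (0, 0), G = (1, 0), P = (0, 1); any affine frame gives the same invariant.
1. B lies on line PD with PB:BD = 2:3 ⇒ B = (0, 3/5)
2. F is the centroid of triangle PGD ⇒ F = (1/3, 1/3)
line BF meets GD at S = (3/4, 0)
F = B + t·(S−B) with t = 4/9, so BF:FS = 4/9:5/9

BF:FS = 4/5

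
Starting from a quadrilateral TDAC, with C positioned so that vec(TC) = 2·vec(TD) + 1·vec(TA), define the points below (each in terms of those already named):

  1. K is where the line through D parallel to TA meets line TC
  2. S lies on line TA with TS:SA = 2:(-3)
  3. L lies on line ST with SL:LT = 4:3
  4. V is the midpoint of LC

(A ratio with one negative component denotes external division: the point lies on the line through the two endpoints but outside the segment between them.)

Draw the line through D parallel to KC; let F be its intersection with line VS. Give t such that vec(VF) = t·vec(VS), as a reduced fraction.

t = 1/22

Work in coordinates with T = (0, 0), D = (1, 0), A = (0, 1), C = (2, 1).
1. K is where the line through D parallel to TA meets line TC ⇒ K = (1, 1/2)
2. S lies on line TA with TS:SA = 2:(-3) ⇒ S = (0, -2)
3. L lies on line ST with SL:LT = 4:3 ⇒ L = (0, -6/7)
4. V is the midpoint of LC ⇒ V = (1, 1/14)
through D parallel to KC: direction (1, 1/2); meets VS at F = (21/22, -1/44)
F = V + t·(S−V) with t = 1/22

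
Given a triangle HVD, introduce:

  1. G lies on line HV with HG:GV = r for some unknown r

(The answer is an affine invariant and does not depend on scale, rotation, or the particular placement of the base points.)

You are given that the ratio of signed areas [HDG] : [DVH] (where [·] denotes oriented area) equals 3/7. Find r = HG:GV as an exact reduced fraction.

r = 3/4

Choose coordinates H = (0, 0), V = (1, 0), D = (0, 1).
1. With HG:GV = r, write λ = r/(r+1) so G = H + λ·(V−H); G is affine-linear in λ
Every point depending on G is an affine combination of G and λ-independent points, so each such coordinate is linear in λ; the λ² term in each signed area is a multiple of (V−H)×(V−H) = 0, so 2·[HDG] and 2·[DVH] are each linear in λ. Evaluating at λ=0 and λ=1:
  2·[HDG] = −λ,   2·[DVH] = -1
So [HDG]:[DVH] = (−λ) / (-1). Setting this equal to 3/7:
  −λ = 3/7·(-1)  ⇒  λ = 3/7
Then r = λ/(1−λ) = (3/7)/(4/7) = 3/4. Check: with r = 3/4, G = (3/7, 0) and [HDG]:[DVH] = 3/7 as required.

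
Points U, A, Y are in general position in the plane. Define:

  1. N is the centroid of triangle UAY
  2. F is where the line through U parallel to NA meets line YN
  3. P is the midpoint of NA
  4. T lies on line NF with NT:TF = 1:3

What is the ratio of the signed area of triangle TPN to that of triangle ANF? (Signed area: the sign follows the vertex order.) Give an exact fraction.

[TPN]:[ANF] = 1/8

Work in coordinates with U = (0, 0), A = (1, 0), Y = (0, 1).
1. N is the centroid of triangle UAY ⇒ N = (1/3, 1/3)
2. F is where the line through U parallel to NA meets line YN ⇒ F = (2/3, -1/3)
3. P is the midpoint of NA ⇒ P = (2/3, 1/6)
4. T lies on line NF with NT:TF = 1:3 ⇒ T = (5/12, 1/6)
2·[TPN] = 1/24, 2·[ANF] = 1/3
[TPN]:[ANF] = 1/24:1/3 = 1/8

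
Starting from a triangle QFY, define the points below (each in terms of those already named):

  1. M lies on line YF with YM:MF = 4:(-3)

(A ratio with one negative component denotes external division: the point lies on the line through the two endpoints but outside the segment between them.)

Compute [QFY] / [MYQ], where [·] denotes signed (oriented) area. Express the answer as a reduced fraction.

[QFY]:[MYQ] = 1/4

Assign Q = (0, 0), F = (1, 0), Y = (0, 1) — the answer is frame-independent, so this choice is without loss of generality.
1. M lies on line YF with YM:MF = 4:(-3) ⇒ M = (4, -3)
2·[QFY] = 1, 2·[MYQ] = 4
[QFY]:[MYQ] = 1:4 = 1/4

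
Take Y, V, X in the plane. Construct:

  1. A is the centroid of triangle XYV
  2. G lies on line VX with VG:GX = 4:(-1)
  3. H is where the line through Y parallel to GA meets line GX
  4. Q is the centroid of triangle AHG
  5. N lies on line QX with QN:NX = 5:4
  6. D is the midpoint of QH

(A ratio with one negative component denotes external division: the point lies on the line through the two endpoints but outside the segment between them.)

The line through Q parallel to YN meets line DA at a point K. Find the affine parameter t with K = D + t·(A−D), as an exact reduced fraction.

Set Y = (0, 0), V = (1, 0), X = (0, 1); any affine frame gives the same invariant.
1. A is the centroid of triangle XYV ⇒ A = (1/3, 1/3)
2. G lies on line VX with VG:GX = 4:(-1) ⇒ G = (-1/3, 4/3)
3. H is where the line through Y parallel to GA meets line GX ⇒ H = (-2, 3)
4. Q is the centroid of triangle AHG ⇒ Q = (-2/3, 14/9)
5. N lies on line QX with QN:NX = 5:4 ⇒ N = (-8/27, 101/81)
6. D is the midpoint of QH ⇒ D = (-4/3, 41/18)
through Q parallel to YN: direction (-8/27, 101/81); meets DA at K = (-142/219, 1943/1314)
K = D + t·(A−D) with t = 30/73

t = 30/73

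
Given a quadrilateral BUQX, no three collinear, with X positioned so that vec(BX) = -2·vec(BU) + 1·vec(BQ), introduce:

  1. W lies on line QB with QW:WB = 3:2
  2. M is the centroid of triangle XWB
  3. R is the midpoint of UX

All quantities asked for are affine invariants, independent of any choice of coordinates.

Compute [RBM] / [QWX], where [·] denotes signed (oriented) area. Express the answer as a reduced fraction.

[RBM]:[QWX] = 1/12

Set B = (0, 0), U = (1, 0), Q = (0, 1), X = (-2, 1); any affine frame gives the same invariant.
1. W lies on line QB with QW:WB = 3:2 ⇒ W = (0, 2/5)
2. M is the centroid of triangle XWB ⇒ M = (-2/3, 7/15)
3. R is the midpoint of UX ⇒ R = (-1/2, 1/2)
2·[RBM] = -1/10, 2·[QWX] = -6/5
[RBM]:[QWX] = -1/10:-6/5 = 1/12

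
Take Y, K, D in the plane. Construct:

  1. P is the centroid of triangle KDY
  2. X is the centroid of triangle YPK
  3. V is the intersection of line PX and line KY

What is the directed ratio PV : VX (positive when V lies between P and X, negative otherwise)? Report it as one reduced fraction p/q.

Assign Y = (0, 0), K = (1, 0), D = (0, 1) — the answer is frame-independent, so this choice is without loss of generality.
1. P is the centroid of triangle KDY ⇒ P = (1/3, 1/3)
2. X is the centroid of triangle YPK ⇒ X = (4/9, 1/9)
3. V is the intersection of line PX and line KY ⇒ V = (1/2, 0)
V = P + t·(X−P) with t = 3/2, so PV:VX = t:(1−t) = 3/2:-1/2

PV:VX = -3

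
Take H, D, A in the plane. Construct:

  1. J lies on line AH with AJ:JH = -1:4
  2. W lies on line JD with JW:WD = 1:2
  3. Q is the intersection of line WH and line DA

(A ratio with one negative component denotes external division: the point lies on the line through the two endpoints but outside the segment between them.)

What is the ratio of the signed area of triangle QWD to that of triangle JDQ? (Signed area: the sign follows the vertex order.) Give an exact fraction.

[QWD]:[JDQ] = 2/3

Choose coordinates H = (0, 0), D = (1, 0), A = (0, 1).
1. J lies on line AH with AJ:JH = -1:4 ⇒ J = (0, 4/3)
2. W lies on line JD with JW:WD = 1:2 ⇒ W = (1/3, 8/9)
3. Q is the intersection of line WH and line DA ⇒ Q = (3/11, 8/11)
2·[QWD] = -16/99, 2·[JDQ] = -8/33
[QWD]:[JDQ] = -16/99:-8/33 = 2/3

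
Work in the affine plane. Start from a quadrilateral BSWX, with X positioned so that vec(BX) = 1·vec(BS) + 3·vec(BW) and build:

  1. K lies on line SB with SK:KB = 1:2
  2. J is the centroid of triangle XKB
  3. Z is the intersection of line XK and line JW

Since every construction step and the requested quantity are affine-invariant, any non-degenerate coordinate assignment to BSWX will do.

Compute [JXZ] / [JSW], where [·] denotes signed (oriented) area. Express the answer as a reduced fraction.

[JXZ]:[JSW] = 4/5

Set B = (0, 0), S = (1, 0), W = (0, 1), X = (1, 3); any affine frame gives the same invariant.
1. K lies on line SB with SK:KB = 1:2 ⇒ K = (2/3, 0)
2. J is the centroid of triangle XKB ⇒ J = (5/9, 1)
3. Z is the intersection of line XK and line JW ⇒ Z = (7/9, 1)
2·[JXZ] = -4/9, 2·[JSW] = -5/9
[JXZ]:[JSW] = -4/9:-5/9 = 4/5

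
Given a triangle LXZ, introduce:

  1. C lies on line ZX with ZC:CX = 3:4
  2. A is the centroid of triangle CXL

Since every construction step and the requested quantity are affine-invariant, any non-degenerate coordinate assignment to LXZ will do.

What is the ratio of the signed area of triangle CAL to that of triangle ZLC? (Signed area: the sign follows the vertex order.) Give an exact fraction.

Assign L = (0, 0), X = (1, 0), Z = (0, 1) — the answer is frame-independent, so this choice is without loss of generality.
1. C lies on line ZX with ZC:CX = 3:4 ⇒ C = (3/7, 4/7)
2. A is the centroid of triangle CXL ⇒ A = (10/21, 4/21)
2·[CAL] = -4/21, 2·[ZLC] = 3/7
[CAL]:[ZLC] = -4/21:3/7 = -4/9

[CAL]:[ZLC] = -4/9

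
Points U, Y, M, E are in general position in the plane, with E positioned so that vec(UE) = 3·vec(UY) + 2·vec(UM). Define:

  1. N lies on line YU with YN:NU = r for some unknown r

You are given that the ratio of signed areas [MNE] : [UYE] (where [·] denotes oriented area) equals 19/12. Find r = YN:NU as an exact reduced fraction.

r = 5

Work in coordinates with U = (0, 0), Y = (1, 0), M = (0, 1), E = (3, 2).
1. With YN:NU = r, write λ = r/(r+1) so N = Y + λ·(U−Y); N is affine-linear in λ
Every point depending on N is an affine combination of N and λ-independent points, so each such coordinate is linear in λ; the λ² term in each signed area is a multiple of (U−Y)×(U−Y) = 0, so 2·[MNE] and 2·[UYE] are each linear in λ. Evaluating at λ=0 and λ=1:
  2·[MNE] = −λ + 4,   2·[UYE] = 2
So [MNE]:[UYE] = (−λ + 4) / (2). Setting this equal to 19/12:
  −λ + 4 = 19/12·(2)  ⇒  λ = 5/6
Then r = λ/(1−λ) = (5/6)/(1/6) = 5. Check: with r = 5, N = (1/6, 0) and [MNE]:[UYE] = 19/12 as required.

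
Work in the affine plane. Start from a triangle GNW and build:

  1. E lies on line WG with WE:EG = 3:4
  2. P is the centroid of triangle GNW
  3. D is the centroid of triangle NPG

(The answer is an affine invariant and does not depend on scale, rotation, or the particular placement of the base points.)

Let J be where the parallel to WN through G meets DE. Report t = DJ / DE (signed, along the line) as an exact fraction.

Choose coordinates G = (0, 0), N = (1, 0), W = (0, 1).
1. E lies on line WG with WE:EG = 3:4 ⇒ E = (0, 4/7)
2. P is the centroid of triangle GNW ⇒ P = (1/3, 1/3)
3. D is the centroid of triangle NPG ⇒ D = (4/9, 1/9)
through G parallel to WN: direction (1, -1); meets DE at J = (16, -16)
J = D + t·(E−D) with t = -35

t = -35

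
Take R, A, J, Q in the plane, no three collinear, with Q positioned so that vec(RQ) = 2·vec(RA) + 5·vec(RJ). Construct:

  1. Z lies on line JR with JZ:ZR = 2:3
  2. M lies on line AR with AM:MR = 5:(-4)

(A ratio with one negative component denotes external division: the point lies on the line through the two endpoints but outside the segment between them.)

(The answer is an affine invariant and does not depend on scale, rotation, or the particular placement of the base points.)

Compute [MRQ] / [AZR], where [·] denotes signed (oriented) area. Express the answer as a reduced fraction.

Choose coordinates R = (0, 0), A = (1, 0), J = (0, 1), Q = (2, 5).
1. Z lies on line JR with JZ:ZR = 2:3 ⇒ Z = (0, 3/5)
2. M lies on line AR with AM:MR = 5:(-4) ⇒ M = (-4, 0)
2·[MRQ] = 20, 2·[AZR] = 3/5
[MRQ]:[AZR] = 20:3/5 = 100/3

[MRQ]:[AZR] = 100/3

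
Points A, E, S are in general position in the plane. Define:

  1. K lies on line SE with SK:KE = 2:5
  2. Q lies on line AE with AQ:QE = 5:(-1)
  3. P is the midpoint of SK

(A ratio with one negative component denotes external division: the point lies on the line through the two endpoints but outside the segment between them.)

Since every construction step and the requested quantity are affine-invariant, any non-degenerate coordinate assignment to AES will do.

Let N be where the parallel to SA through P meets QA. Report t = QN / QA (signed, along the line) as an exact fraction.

Assign A = (0, 0), E = (1, 0), S = (0, 1) — the answer is frame-independent, so this choice is without loss of generality.
1. K lies on line SE with SK:KE = 2:5 ⇒ K = (2/7, 5/7)
2. Q lies on line AE with AQ:QE = 5:(-1) ⇒ Q = (5/4, 0)
3. P is the midpoint of SK ⇒ P = (1/7, 6/7)
through P parallel to SA: direction (0, -1); meets QA at N = (1/7, 0)
N = Q + t·(A−Q) with t = 31/35

t = 31/35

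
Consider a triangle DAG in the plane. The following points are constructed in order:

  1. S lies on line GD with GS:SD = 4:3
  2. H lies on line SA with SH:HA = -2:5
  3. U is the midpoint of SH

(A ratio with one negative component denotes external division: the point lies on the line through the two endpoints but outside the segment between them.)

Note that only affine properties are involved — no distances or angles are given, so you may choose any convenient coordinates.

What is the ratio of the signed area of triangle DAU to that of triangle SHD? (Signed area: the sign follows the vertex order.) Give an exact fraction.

Assign D = (0, 0), A = (1, 0), G = (0, 1) — the answer is frame-independent, so this choice is without loss of generality.
1. S lies on line GD with GS:SD = 4:3 ⇒ S = (0, 3/7)
2. H lies on line SA with SH:HA = -2:5 ⇒ H = (-2/3, 5/7)
3. U is the midpoint of SH ⇒ U = (-1/3, 4/7)
2·[DAU] = 4/7, 2·[SHD] = 2/7
[DAU]:[SHD] = 4/7:2/7 = 2

[DAU]:[SHD] = 2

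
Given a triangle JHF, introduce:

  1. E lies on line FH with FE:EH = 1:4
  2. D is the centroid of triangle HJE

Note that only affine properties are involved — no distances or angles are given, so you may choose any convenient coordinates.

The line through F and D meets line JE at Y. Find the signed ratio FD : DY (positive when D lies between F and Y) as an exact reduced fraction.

FD:DY = -7/4

Set J = (0, 0), H = (1, 0), F = (0, 1); any affine frame gives the same invariant.
1. E lies on line FH with FE:EH = 1:4 ⇒ E = (1/5, 4/5)
2. D is the centroid of triangle HJE ⇒ D = (2/5, 4/15)
line FD meets JE at Y = (6/35, 24/35)
D = F + t·(Y−F) with t = 7/3, so FD:DY = 7/3:-4/3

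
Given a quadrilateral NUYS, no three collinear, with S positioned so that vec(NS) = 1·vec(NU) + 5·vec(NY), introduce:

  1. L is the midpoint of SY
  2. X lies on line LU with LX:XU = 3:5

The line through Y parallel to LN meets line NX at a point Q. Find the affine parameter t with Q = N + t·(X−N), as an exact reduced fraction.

t = -4/9

Work in coordinates with N = (0, 0), U = (1, 0), Y = (0, 1), S = (1, 5).
1. L is the midpoint of SY ⇒ L = (1/2, 3)
2. X lies on line LU with LX:XU = 3:5 ⇒ X = (11/16, 15/8)
through Y parallel to LN: direction (-1/2, -3); meets NX at Q = (-11/36, -5/6)
Q = N + t·(X−N) with t = -4/9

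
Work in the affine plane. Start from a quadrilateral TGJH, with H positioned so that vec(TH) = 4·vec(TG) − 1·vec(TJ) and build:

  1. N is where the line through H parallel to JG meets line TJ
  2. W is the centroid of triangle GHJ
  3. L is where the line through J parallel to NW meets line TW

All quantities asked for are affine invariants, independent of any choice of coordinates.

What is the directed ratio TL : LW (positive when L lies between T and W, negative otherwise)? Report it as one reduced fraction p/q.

TL:LW = 1/2

Assign T = (0, 0), G = (1, 0), J = (0, 1), H = (4, -1) — the answer is frame-independent, so this choice is without loss of generality.
1. N is where the line through H parallel to JG meets line TJ ⇒ N = (0, 3)
2. W is the centroid of triangle GHJ ⇒ W = (5/3, 0)
3. L is where the line through J parallel to NW meets line TW ⇒ L = (5/9, 0)
L = T + t·(W−T) with t = 1/3, so TL:LW = t:(1−t) = 1/3:2/3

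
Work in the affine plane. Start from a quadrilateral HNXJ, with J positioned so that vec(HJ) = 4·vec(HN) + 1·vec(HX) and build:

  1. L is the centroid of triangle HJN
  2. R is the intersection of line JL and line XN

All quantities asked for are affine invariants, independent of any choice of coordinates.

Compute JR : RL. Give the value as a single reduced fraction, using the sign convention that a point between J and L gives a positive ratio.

JR:RL = -4

Work in coordinates with H = (0, 0), N = (1, 0), X = (0, 1), J = (4, 1).
1. L is the centroid of triangle HJN ⇒ L = (5/3, 1/3)
2. R is the intersection of line JL and line XN ⇒ R = (8/9, 1/9)
R = J + t·(L−J) with t = 4/3, so JR:RL = t:(1−t) = 4/3:-1/3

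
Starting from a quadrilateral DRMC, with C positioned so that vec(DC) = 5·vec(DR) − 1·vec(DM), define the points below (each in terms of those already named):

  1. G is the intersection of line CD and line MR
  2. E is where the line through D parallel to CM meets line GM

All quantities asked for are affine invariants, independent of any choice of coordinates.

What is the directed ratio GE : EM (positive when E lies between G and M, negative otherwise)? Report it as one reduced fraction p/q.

Set D = (0, 0), R = (1, 0), M = (0, 1), C = (5, -1); any affine frame gives the same invariant.
1. G is the intersection of line CD and line MR ⇒ G = (5/4, -1/4)
2. E is where the line through D parallel to CM meets line GM ⇒ E = (5/3, -2/3)
E = G + t·(M−G) with t = -1/3, so GE:EM = t:(1−t) = -1/3:4/3

GE:EM = -1/4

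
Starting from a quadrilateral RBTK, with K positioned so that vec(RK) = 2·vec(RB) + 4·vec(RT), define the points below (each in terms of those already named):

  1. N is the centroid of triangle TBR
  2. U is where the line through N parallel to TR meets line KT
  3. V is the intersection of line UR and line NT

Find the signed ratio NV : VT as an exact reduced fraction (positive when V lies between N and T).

NV:VT = 7/6

Choose coordinates R = (0, 0), B = (1, 0), T = (0, 1), K = (2, 4).
1. N is the centroid of triangle TBR ⇒ N = (1/3, 1/3)
2. U is where the line through N parallel to TR meets line KT ⇒ U = (1/3, 3/2)
3. V is the intersection of line UR and line NT ⇒ V = (2/13, 9/13)
V = N + t·(T−N) with t = 7/13, so NV:VT = t:(1−t) = 7/13:6/13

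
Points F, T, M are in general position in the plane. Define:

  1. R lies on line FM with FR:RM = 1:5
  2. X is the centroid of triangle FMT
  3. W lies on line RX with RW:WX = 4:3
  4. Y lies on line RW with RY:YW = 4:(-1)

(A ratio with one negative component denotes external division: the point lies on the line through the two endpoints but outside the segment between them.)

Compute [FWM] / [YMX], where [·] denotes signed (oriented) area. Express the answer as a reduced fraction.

[FWM]:[YMX] = -72/25

Assign F = (0, 0), T = (1, 0), M = (0, 1) — the answer is frame-independent, so this choice is without loss of generality.
1. R lies on line FM with FR:RM = 1:5 ⇒ R = (0, 1/6)
2. X is the centroid of triangle FMT ⇒ X = (1/3, 1/3)
3. W lies on line RX with RW:WX = 4:3 ⇒ W = (4/21, 11/42)
4. Y lies on line RW with RY:YW = 4:(-1) ⇒ Y = (16/63, 37/126)
2·[FWM] = 4/21, 2·[YMX] = -25/378
[FWM]:[YMX] = 4/21:-25/378 = -72/25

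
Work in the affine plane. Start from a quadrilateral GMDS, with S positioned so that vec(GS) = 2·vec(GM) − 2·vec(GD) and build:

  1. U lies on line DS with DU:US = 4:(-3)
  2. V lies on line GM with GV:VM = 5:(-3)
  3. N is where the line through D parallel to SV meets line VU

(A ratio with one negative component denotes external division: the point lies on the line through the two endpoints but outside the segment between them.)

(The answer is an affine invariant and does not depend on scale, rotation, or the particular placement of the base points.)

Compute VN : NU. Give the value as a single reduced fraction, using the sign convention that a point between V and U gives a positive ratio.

Assign G = (0, 0), M = (1, 0), D = (0, 1), S = (2, -2) — the answer is frame-independent, so this choice is without loss of generality.
1. U lies on line DS with DU:US = 4:(-3) ⇒ U = (8, -11)
2. V lies on line GM with GV:VM = 5:(-3) ⇒ V = (5/2, 0)
3. N is where the line through D parallel to SV meets line VU ⇒ N = (2/3, 11/3)
N = V + t·(U−V) with t = -1/3, so VN:NU = t:(1−t) = -1/3:4/3

VN:NU = -1/4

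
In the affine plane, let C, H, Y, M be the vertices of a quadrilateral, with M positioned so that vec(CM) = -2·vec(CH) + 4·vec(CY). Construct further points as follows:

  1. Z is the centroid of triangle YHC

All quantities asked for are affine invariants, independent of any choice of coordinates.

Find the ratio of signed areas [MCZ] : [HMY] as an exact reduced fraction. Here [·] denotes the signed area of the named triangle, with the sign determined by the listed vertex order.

[MCZ]:[HMY] = 2

Assign C = (0, 0), H = (1, 0), Y = (0, 1), M = (-2, 4) — the answer is frame-independent, so this choice is without loss of generality.
1. Z is the centroid of triangle YHC ⇒ Z = (1/3, 1/3)
2·[MCZ] = 2, 2·[HMY] = 1
[MCZ]:[HMY] = 2:1 = 2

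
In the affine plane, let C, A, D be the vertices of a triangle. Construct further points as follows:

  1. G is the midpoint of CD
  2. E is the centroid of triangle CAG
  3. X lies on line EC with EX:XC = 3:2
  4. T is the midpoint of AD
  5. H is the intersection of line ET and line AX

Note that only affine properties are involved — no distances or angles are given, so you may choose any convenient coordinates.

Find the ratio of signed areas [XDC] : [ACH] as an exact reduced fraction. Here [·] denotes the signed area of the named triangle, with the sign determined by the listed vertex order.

[XDC]:[ACH] = -12/5

Assign C = (0, 0), A = (1, 0), D = (0, 1) — the answer is frame-independent, so this choice is without loss of generality.
1. G is the midpoint of CD ⇒ G = (0, 1/2)
2. E is the centroid of triangle CAG ⇒ E = (1/3, 1/6)
3. X lies on line EC with EX:XC = 3:2 ⇒ X = (2/15, 1/15)
4. T is the midpoint of AD ⇒ T = (1/2, 1/2)
5. H is the intersection of line ET and line AX ⇒ H = (5/18, 1/18)
2·[XDC] = 2/15, 2·[ACH] = -1/18
[XDC]:[ACH] = 2/15:-1/18 = -12/5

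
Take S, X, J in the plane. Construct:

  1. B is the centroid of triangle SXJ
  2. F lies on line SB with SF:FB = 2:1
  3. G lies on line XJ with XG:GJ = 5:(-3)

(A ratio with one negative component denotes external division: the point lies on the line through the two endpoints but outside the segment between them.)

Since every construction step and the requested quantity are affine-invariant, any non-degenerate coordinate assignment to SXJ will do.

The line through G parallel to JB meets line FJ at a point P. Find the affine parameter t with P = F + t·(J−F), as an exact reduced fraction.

Choose coordinates S = (0, 0), X = (1, 0), J = (0, 1).
1. B is the centroid of triangle SXJ ⇒ B = (1/3, 1/3)
2. F lies on line SB with SF:FB = 2:1 ⇒ F = (2/9, 2/9)
3. G lies on line XJ with XG:GJ = 5:(-3) ⇒ G = (-3/2, 5/2)
through G parallel to JB: direction (1/3, -2/3); meets FJ at P = (1, -5/2)
P = F + t·(J−F) with t = -7/2

t = -7/2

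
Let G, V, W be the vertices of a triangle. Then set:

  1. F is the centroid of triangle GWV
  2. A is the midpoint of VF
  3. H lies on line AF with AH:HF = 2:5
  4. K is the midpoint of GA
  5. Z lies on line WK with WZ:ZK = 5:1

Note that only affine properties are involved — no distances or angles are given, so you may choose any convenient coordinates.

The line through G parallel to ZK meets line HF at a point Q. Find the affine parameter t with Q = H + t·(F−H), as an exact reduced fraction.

t = 10/3

Set G = (0, 0), V = (1, 0), W = (0, 1); any affine frame gives the same invariant.
1. F is the centroid of triangle GWV ⇒ F = (1/3, 1/3)
2. A is the midpoint of VF ⇒ A = (2/3, 1/6)
3. H lies on line AF with AH:HF = 2:5 ⇒ H = (4/7, 3/14)
4. K is the midpoint of GA ⇒ K = (1/3, 1/12)
5. Z lies on line WK with WZ:ZK = 5:1 ⇒ Z = (5/18, 17/72)
through G parallel to ZK: direction (1/18, -11/72); meets HF at Q = (-2/9, 11/18)
Q = H + t·(F−H) with t = 10/3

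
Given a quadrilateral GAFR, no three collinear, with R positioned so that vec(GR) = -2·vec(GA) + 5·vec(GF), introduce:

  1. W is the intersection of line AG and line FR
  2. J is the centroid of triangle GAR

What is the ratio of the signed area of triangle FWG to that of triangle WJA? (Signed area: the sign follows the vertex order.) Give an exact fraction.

Choose coordinates G = (0, 0), A = (1, 0), F = (0, 1), R = (-2, 5).
1. W is the intersection of line AG and line FR ⇒ W = (1/2, 0)
2. J is the centroid of triangle GAR ⇒ J = (-1/3, 5/3)
2·[FWG] = -1/2, 2·[WJA] = -5/6
[FWG]:[WJA] = -1/2:-5/6 = 3/5

[FWG]:[WJA] = 3/5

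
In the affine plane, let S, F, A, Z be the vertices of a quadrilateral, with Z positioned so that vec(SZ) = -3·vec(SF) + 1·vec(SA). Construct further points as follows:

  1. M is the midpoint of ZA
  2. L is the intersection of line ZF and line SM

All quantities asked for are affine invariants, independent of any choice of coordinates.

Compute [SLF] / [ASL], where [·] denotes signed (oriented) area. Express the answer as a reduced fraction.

Choose coordinates S = (0, 0), F = (1, 0), A = (0, 1), Z = (-3, 1).
1. M is the midpoint of ZA ⇒ M = (-3/2, 1)
2. L is the intersection of line ZF and line SM ⇒ L = (-3/5, 2/5)
2·[SLF] = -2/5, 2·[ASL] = -3/5
[SLF]:[ASL] = -2/5:-3/5 = 2/3

[SLF]:[ASL] = 2/3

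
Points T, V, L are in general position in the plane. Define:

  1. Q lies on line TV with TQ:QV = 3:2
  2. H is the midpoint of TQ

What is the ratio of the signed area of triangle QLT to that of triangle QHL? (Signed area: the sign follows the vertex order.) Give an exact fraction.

Assign T = (0, 0), V = (1, 0), L = (0, 1) — the answer is frame-independent, so this choice is without loss of generality.
1. Q lies on line TV with TQ:QV = 3:2 ⇒ Q = (3/5, 0)
2. H is the midpoint of TQ ⇒ H = (3/10, 0)
2·[QLT] = 3/5, 2·[QHL] = -3/10
[QLT]:[QHL] = 3/5:-3/10 = -2

[QLT]:[QHL] = -2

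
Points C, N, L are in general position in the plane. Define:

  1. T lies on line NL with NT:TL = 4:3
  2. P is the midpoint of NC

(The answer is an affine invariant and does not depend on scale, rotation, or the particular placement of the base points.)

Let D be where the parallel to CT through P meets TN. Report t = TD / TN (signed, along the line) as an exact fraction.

t = 1/2

Assign C = (0, 0), N = (1, 0), L = (0, 1) — the answer is frame-independent, so this choice is without loss of generality.
1. T lies on line NL with NT:TL = 4:3 ⇒ T = (3/7, 4/7)
2. P is the midpoint of NC ⇒ P = (1/2, 0)
through P parallel to CT: direction (3/7, 4/7); meets TN at D = (5/7, 2/7)
D = T + t·(N−T) with t = 1/2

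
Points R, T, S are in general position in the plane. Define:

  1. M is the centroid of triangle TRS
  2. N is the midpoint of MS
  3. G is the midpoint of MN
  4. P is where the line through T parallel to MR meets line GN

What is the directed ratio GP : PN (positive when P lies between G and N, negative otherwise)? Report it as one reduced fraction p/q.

GP:PN = -5/6

Work in coordinates with R = (0, 0), T = (1, 0), S = (0, 1).
1. M is the centroid of triangle TRS ⇒ M = (1/3, 1/3)
2. N is the midpoint of MS ⇒ N = (1/6, 2/3)
3. G is the midpoint of MN ⇒ G = (1/4, 1/2)
4. P is where the line through T parallel to MR meets line GN ⇒ P = (2/3, -1/3)
P = G + t·(N−G) with t = -5, so GP:PN = t:(1−t) = -5:6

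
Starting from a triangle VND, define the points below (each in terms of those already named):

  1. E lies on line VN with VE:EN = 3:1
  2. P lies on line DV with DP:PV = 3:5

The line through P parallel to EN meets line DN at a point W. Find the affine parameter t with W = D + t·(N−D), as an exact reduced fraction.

Choose coordinates V = (0, 0), N = (1, 0), D = (0, 1).
1. E lies on line VN with VE:EN = 3:1 ⇒ E = (3/4, 0)
2. P lies on line DV with DP:PV = 3:5 ⇒ P = (0, 5/8)
through P parallel to EN: direction (1/4, 0); meets DN at W = (3/8, 5/8)
W = D + t·(N−D) with t = 3/8

t = 3/8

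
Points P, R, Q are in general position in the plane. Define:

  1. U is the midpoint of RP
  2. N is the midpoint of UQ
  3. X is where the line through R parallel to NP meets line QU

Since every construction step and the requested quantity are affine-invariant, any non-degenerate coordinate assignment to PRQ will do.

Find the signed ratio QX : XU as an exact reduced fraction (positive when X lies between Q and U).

QX:XU = -3

Choose coordinates P = (0, 0), R = (1, 0), Q = (0, 1).
1. U is the midpoint of RP ⇒ U = (1/2, 0)
2. N is the midpoint of UQ ⇒ N = (1/4, 1/2)
3. X is where the line through R parallel to NP meets line QU ⇒ X = (3/4, -1/2)
X = Q + t·(U−Q) with t = 3/2, so QX:XU = t:(1−t) = 3/2:-1/2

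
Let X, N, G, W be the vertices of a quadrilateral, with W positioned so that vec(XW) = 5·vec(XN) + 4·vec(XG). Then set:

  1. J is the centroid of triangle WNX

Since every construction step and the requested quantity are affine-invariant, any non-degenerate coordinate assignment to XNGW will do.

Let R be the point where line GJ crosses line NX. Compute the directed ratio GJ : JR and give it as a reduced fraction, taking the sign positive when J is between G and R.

GJ:JR = -1/4

Choose coordinates X = (0, 0), N = (1, 0), G = (0, 1), W = (5, 4).
1. J is the centroid of triangle WNX ⇒ J = (2, 4/3)
line GJ meets NX at R = (-6, 0)
J = G + t·(R−G) with t = -1/3, so GJ:JR = -1/3:4/3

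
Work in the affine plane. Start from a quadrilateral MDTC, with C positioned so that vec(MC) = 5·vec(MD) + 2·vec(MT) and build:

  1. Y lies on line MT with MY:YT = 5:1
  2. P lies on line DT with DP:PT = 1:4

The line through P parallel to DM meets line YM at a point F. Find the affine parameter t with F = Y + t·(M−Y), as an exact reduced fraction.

Set M = (0, 0), D = (1, 0), T = (0, 1), C = (5, 2); any affine frame gives the same invariant.
1. Y lies on line MT with MY:YT = 5:1 ⇒ Y = (0, 5/6)
2. P lies on line DT with DP:PT = 1:4 ⇒ P = (4/5, 1/5)
through P parallel to DM: direction (-1, 0); meets YM at F = (0, 1/5)
F = Y + t·(M−Y) with t = 19/25

t = 19/25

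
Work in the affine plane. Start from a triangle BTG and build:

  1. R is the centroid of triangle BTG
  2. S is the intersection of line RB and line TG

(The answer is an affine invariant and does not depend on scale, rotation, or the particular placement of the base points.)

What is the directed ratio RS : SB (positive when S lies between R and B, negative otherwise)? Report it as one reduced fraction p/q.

RS:SB = -1/3

Work in coordinates with B = (0, 0), T = (1, 0), G = (0, 1).
1. R is the centroid of triangle BTG ⇒ R = (1/3, 1/3)
2. S is the intersection of line RB and line TG ⇒ S = (1/2, 1/2)
S = R + t·(B−R) with t = -1/2, so RS:SB = t:(1−t) = -1/2:3/2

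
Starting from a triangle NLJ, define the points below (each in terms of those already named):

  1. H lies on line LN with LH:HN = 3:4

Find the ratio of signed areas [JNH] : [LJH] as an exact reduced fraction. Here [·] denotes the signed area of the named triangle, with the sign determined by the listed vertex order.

Choose coordinates N = (0, 0), L = (1, 0), J = (0, 1).
1. H lies on line LN with LH:HN = 3:4 ⇒ H = (4/7, 0)
2·[JNH] = 4/7, 2·[LJH] = 3/7
[JNH]:[LJH] = 4/7:3/7 = 4/3

[JNH]:[LJH] = 4/3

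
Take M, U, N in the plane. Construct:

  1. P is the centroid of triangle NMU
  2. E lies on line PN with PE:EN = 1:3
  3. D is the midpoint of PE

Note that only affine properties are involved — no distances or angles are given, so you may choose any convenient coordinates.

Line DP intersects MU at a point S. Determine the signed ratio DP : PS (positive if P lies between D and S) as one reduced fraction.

Choose coordinates M = (0, 0), U = (1, 0), N = (0, 1).
1. P is the centroid of triangle NMU ⇒ P = (1/3, 1/3)
2. E lies on line PN with PE:EN = 1:3 ⇒ E = (1/4, 1/2)
3. D is the midpoint of PE ⇒ D = (7/24, 5/12)
line DP meets MU at S = (1/2, 0)
P = D + t·(S−D) with t = 1/5, so DP:PS = 1/5:4/5

DP:PS = 1/4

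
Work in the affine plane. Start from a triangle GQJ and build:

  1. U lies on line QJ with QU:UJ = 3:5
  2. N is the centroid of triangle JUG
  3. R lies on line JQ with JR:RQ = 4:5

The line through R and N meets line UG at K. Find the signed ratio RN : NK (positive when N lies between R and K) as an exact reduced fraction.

Set G = (0, 0), Q = (1, 0), J = (0, 1); any affine frame gives the same invariant.
1. U lies on line QJ with QU:UJ = 3:5 ⇒ U = (5/8, 3/8)
2. N is the centroid of triangle JUG ⇒ N = (5/24, 11/24)
3. R lies on line JQ with JR:RQ = 4:5 ⇒ R = (4/9, 5/9)
line RN meets UG at K = (95/48, 19/16)
N = R + t·(K−R) with t = -2/13, so RN:NK = -2/13:15/13

RN:NK = -2/15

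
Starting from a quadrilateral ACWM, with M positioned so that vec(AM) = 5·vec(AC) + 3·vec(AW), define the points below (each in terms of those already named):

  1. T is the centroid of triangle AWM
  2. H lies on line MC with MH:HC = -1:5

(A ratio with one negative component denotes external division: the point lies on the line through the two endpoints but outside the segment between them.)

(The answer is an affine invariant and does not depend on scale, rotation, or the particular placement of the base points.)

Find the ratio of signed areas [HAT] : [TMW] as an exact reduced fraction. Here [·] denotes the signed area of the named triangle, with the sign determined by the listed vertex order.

Assign A = (0, 0), C = (1, 0), W = (0, 1), M = (5, 3) — the answer is frame-independent, so this choice is without loss of generality.
1. T is the centroid of triangle AWM ⇒ T = (5/3, 4/3)
2. H lies on line MC with MH:HC = -1:5 ⇒ H = (6, 15/4)
2·[HAT] = -7/4, 2·[TMW] = 5/3
[HAT]:[TMW] = -7/4:5/3 = -21/20

[HAT]:[TMW] = -21/20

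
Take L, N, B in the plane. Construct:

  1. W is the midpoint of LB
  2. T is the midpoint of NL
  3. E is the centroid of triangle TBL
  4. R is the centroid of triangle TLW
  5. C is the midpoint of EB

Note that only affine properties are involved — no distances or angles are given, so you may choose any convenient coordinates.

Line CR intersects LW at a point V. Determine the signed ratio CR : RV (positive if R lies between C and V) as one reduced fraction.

CR:RV = -1/2

Assign L = (0, 0), N = (1, 0), B = (0, 1) — the answer is frame-independent, so this choice is without loss of generality.
1. W is the midpoint of LB ⇒ W = (0, 1/2)
2. T is the midpoint of NL ⇒ T = (1/2, 0)
3. E is the centroid of triangle TBL ⇒ E = (1/6, 1/3)
4. R is the centroid of triangle TLW ⇒ R = (1/6, 1/6)
5. C is the midpoint of EB ⇒ C = (1/12, 2/3)
line CR meets LW at V = (0, 7/6)
R = C + t·(V−C) with t = -1, so CR:RV = -1:2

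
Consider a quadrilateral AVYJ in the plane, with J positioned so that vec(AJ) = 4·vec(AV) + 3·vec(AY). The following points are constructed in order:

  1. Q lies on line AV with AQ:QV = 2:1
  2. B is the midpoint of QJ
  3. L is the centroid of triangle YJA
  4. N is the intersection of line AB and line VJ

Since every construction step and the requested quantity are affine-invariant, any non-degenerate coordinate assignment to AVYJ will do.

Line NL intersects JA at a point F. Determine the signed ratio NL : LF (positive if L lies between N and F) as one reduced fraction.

NL:LF = -19/10

Set A = (0, 0), V = (1, 0), Y = (0, 1), J = (4, 3); any affine frame gives the same invariant.
1. Q lies on line AV with AQ:QV = 2:1 ⇒ Q = (2/3, 0)
2. B is the midpoint of QJ ⇒ B = (7/3, 3/2)
3. L is the centroid of triangle YJA ⇒ L = (4/3, 4/3)
4. N is the intersection of line AB and line VJ ⇒ N = (14/5, 9/5)
line NL meets JA at F = (40/19, 30/19)
L = N + t·(F−N) with t = 19/9, so NL:LF = 19/9:-10/9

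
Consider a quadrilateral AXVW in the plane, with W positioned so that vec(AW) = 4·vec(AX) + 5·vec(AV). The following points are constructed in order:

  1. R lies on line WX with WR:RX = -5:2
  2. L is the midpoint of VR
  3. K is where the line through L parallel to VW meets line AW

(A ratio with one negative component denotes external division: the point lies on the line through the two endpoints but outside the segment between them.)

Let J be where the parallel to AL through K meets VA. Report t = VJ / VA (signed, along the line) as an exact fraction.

t = -17/9

Work in coordinates with A = (0, 0), X = (1, 0), V = (0, 1), W = (4, 5).
1. R lies on line WX with WR:RX = -5:2 ⇒ R = (-1, -10/3)
2. L is the midpoint of VR ⇒ L = (-1/2, -7/6)
3. K is where the line through L parallel to VW meets line AW ⇒ K = (-8/3, -10/3)
through K parallel to AL: direction (-1/2, -7/6); meets VA at J = (0, 26/9)
J = V + t·(A−V) with t = -17/9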